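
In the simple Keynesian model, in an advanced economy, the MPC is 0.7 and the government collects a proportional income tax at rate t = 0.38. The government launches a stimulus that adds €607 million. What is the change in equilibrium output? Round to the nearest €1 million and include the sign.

+€1,072 million

Spending multiplier = 1/(1 − c(1−t)) = 1/(1 − 0.7×0.62) = 1/0.566 ≈ 1.767.
ΔY = k × ΔG = (+€607 million) / 0.566 ≈ +€1,072 million.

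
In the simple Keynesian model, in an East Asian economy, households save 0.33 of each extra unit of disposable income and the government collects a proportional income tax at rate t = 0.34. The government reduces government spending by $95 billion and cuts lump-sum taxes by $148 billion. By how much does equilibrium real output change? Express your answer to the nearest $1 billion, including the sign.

MPC = 1 − MPS = 1 − 0.33 = 0.67.
Expenditure multiplier = 1/(1 − c(1−t)) = 1/(1 − 0.67×0.66) = 1/0.5578 ≈ 1.793.
ΔG contributes k·ΔG = (−$95 billion) / 0.5578 ≈ −$170.3 billion.
ΔT of −$148 billion changes first-round spending by −c·ΔT = +$99.16 billion, contributing k·(−c·ΔT) = (+$99.16 billion) / 0.5578 ≈ +$177.8 billion.
Net ΔY = k(ΔG − c·ΔT) = (+$4.16 billion) / 0.5578 ≈ +$7 billion.

+$7 billion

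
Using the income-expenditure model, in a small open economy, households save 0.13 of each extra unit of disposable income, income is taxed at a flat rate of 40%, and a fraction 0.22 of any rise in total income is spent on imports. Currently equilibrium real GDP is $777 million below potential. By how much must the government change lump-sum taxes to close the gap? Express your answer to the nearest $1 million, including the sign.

MPC = 1 − MPS = 1 − 0.13 = 0.87.
Spending multiplier = 1/(1 − c(1−t) + m) = 1/(1 − 0.87×0.6 + 0.22) = 1/0.698 ≈ 1.433.
Tax multiplier = −c·k = −0.87/0.698 ≈ −1.246. Need ΔY = +$777 million, so ΔT = ΔY/(−c·k) = −(+$777 million) × 0.698 / 0.87 ≈ −$623 million.
The government should cut lump-sum taxes by $623 million.

−$623 million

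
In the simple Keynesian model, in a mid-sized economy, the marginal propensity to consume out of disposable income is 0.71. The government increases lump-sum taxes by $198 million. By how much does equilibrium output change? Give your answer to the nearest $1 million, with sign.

A lump-sum tax change of +$198 million shifts disposable income by −$198 million; first-round consumption changes by −c × ΔT = −0.71 × (+$198 million) = −$140.58 million.
Expenditure multiplier = 1/(1 − MPC) = 1/(1 − 0.71) = 1/0.29 ≈ 3.448.
The tax multiplier is −c × k ≈ −2.448, so ΔY = k × (−c·ΔT) = (−$140.58 million) / 0.29 ≈ −$485 million.

−$485 million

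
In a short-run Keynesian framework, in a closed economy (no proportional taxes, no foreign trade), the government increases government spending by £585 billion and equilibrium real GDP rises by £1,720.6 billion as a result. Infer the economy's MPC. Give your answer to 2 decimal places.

0.66

Implied spending multiplier k = ΔY/ΔG = 1,720.6/585 ≈ 2.9412.
Since k = 1/(1 − MPC), MPC = 1 − 1/k = 1 − ΔG/ΔY = 1 − 585/1,720.6 ≈ 0.66.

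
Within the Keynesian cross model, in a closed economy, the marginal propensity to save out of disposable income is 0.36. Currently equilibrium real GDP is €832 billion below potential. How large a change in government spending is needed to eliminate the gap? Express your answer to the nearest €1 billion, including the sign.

MPC = 1 − MPS = 1 − 0.36 = 0.64.
Spending multiplier = 1/(1 − MPC) = 1/(1 − 0.64) = 1/0.36 ≈ 2.778.
Need ΔY = +€832 billion, so ΔG = ΔY/k = (+€832 billion) × 0.36 ≈ +€300 billion.
The government should increase government spending by €300 billion.

+€300 billion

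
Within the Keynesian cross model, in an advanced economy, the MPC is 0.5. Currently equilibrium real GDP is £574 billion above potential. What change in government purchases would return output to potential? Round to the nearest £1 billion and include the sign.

Spending multiplier = 1/(1 − MPC) = 1/(1 − 0.5) = 1/0.5 = 2.
Need ΔY = −£574 billion, so ΔG = ΔY/k = (−£574 billion) × 0.5 = −£287 billion.
The government should cut government purchases by £287 billion.

−£287 billion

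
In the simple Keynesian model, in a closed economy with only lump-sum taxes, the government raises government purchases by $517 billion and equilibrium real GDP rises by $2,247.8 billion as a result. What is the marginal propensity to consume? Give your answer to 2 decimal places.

Implied spending multiplier k = ΔY/ΔG = 2,247.8/517 ≈ 4.3478.
Since k = 1/(1 − MPC), MPC = 1 − 1/k = 1 − ΔG/ΔY = 1 − 517/2,247.8 ≈ 0.77.

0.77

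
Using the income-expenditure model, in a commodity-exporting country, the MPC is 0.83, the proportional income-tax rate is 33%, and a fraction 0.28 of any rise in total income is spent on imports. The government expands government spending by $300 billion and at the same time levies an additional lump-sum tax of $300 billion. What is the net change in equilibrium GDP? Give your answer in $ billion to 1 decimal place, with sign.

+$70.5 billion

Expenditure multiplier = 1/(1 − c(1−t) + m) = 1/(1 − 0.83×0.67 + 0.28) = 1/0.7239 ≈ 1.381.
ΔG contributes k·ΔG = (+$300 billion) / 0.7239 ≈ +$414.4 billion.
ΔT of +$300 billion changes first-round spending by −c·ΔT = −$249 billion, contributing k·(−c·ΔT) = (−$249 billion) / 0.7239 ≈ −$344 billion.
Net ΔY = k(ΔG − c·ΔT) = (+$51 billion) / 0.7239 ≈ +$70.5 billion.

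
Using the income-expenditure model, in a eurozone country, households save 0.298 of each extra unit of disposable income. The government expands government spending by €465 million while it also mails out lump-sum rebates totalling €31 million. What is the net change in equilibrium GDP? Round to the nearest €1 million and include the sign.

+€1,633 million

MPC = 1 − MPS = 1 − 0.298 = 0.702.
Expenditure multiplier = 1/(1 − MPC) = 1/(1 − 0.702) = 1/0.298 ≈ 3.356.
ΔG contributes k·ΔG = (+€465 million) / 0.298 ≈ +€1,560.4 million.
ΔT of −€31 million changes first-round spending by −c·ΔT = +€21.762 million, contributing k·(−c·ΔT) = (+€21.762 million) / 0.298 ≈ +€73 million.
Net ΔY = k(ΔG − c·ΔT) = (+€486.762 million) / 0.298 ≈ +€1,633 million.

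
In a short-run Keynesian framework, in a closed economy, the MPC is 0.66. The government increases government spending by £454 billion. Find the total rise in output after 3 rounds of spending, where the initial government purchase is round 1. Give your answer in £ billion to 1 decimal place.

£951.4 billion

Round 1 adds ΔG = £454 billion; each later round is MPC = 0.66 times the previous.
After 3 rounds: 454 + 299.64 + 197.7624 = ΔG·(1 − c^3)/(1 − c) = 454 × (1 − 0.287496)/0.34 ≈ £951.4 billion.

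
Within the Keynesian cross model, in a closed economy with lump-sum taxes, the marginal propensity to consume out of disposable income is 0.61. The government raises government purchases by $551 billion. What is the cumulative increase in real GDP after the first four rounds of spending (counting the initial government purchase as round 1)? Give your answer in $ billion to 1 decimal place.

$1,217.2 billion

Round 1 adds ΔG = $551 billion; each later round is MPC = 0.61 times the previous.
After 4 rounds: 551 + 336.11 + 205.0271 + 125.066531 = ΔG·(1 − c^4)/(1 − c) = 551 × (1 − 0.13845841)/0.39 ≈ $1,217.2 billion.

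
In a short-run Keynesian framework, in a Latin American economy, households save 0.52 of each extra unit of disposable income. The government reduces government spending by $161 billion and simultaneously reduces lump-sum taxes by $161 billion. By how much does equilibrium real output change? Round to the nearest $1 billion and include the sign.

−$161 billion

MPC = 1 − MPS = 1 − 0.52 = 0.48.
Expenditure multiplier = 1/(1 − MPC) = 1/(1 − 0.48) = 1/0.52 ≈ 1.923.
ΔG contributes k·ΔG = (−$161 billion) / 0.52 ≈ −$309.6 billion.
ΔT of −$161 billion changes first-round spending by −c·ΔT = +$77.28 billion, contributing k·(−c·ΔT) = (+$77.28 billion) / 0.52 ≈ +$148.6 billion.
With ΔG = ΔT and no other leakages, the balanced-budget multiplier is 1, so ΔY = ΔG = −$161 billion.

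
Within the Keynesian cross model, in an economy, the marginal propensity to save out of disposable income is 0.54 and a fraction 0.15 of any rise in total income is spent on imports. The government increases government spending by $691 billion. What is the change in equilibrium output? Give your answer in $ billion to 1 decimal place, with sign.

MPC = 1 − MPS = 1 − 0.54 = 0.46.
Government-spending multiplier = 1/(1 − c + m) = 1/(1 − 0.46 + 0.15) = 1/0.69 ≈ 1.449.
ΔY = k × ΔG = (+$691 billion) / 0.69 ≈ +$1,001.4 billion.

+$1,001.4 billion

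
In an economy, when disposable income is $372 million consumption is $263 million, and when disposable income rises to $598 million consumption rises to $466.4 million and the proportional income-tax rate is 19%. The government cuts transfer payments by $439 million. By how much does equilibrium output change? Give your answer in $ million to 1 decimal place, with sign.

MPC = ΔC/ΔYd = (466.4 − 263)/(598 − 372) = 203.4/226 = 0.9.
The transfer change shifts disposable income by −$439 million, so first-round consumption changes by c·ΔTR = 0.9 × (−$439 million) = −$395.1 million.
Expenditure multiplier = 1/(1 − c(1−t)) = 1/(1 − 0.9×0.81) = 1/0.271 ≈ 3.69.
The transfer multiplier is c × k ≈ 3.321, so ΔY = k × (c·ΔTR) = (−$395.1 million) / 0.271 ≈ −$1,457.9 million.

−$1,457.9 million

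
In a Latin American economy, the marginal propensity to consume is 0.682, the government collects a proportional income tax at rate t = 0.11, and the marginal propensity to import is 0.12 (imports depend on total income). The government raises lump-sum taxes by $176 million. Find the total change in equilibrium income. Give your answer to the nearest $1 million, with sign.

−$234 million

A lump-sum tax change of +$176 million shifts disposable income by −$176 million; first-round consumption changes by −c × ΔT = −0.682 × (+$176 million) = −$120.032 million.
Expenditure multiplier = 1/(1 − c(1−t) + m) = 1/(1 − 0.682×0.89 + 0.12) = 1/0.51302 ≈ 1.949.
The tax multiplier is −c × k ≈ −1.329, so ΔY = k × (−c·ΔT) = (−$120.032 million) / 0.51302 ≈ −$234 million.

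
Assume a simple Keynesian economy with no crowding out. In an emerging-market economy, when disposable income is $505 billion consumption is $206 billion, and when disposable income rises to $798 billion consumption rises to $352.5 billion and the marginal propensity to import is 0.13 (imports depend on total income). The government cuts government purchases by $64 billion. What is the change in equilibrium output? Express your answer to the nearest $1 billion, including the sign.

−$102 billion

MPC = ΔC/ΔYd = (352.5 − 206)/(798 − 505) = 146.5/293 = 0.5.
Government-spending multiplier = 1/(1 − c + m) = 1/(1 − 0.5 + 0.13) = 1/0.63 ≈ 1.587.
ΔY = k × ΔG = (−$64 billion) / 0.63 ≈ −$102 billion.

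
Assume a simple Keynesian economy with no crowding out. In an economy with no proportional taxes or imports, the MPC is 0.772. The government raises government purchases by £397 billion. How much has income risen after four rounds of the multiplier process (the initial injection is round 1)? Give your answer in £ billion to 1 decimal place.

£1,122.7 billion

Round 1 adds ΔG = £397 billion; each later round is MPC = 0.772 times the previous.
After 4 rounds: 397 + 306.484 + 236.605648 + 182.659560256 = ΔG·(1 − c^4)/(1 − c) = 397 × (1 − 0.355196928256)/0.228 ≈ £1,122.7 billion.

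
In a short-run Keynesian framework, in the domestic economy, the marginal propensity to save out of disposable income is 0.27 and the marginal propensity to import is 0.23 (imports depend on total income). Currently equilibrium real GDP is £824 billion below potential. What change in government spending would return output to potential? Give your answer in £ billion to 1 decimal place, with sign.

MPC = 1 − MPS = 1 − 0.27 = 0.73.
Spending multiplier = 1/(1 − c + m) = 1/(1 − 0.73 + 0.23) = 1/0.5 = 2.
Need ΔY = +£824 billion, so ΔG = ΔY/k = (+£824 billion) × 0.5 = +£412 billion.
The government should increase government spending by £412 billion.

+£412.0 billion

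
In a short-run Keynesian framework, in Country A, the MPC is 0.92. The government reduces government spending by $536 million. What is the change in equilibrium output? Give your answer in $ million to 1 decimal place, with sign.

−$6,700.0 million

Government-spending multiplier = 1/(1 − MPC) = 1/(1 − 0.92) = 1/0.08 = 12.5.
ΔY = k × ΔG = (−$536 million) / 0.08 = −$6,700 million.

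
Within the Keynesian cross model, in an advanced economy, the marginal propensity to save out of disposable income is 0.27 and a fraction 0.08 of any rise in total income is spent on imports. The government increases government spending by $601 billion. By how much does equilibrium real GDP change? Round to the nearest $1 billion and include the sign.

+$1,717 billion

MPC = 1 − MPS = 1 − 0.27 = 0.73.
Government-spending multiplier = 1/(1 − c + m) = 1/(1 − 0.73 + 0.08) = 1/0.35 ≈ 2.857.
ΔY = k × ΔG = (+$601 billion) / 0.35 ≈ +$1,717 billion.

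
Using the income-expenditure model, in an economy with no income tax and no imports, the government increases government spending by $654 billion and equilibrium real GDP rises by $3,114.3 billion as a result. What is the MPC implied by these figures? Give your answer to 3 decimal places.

Implied spending multiplier k = ΔY/ΔG = 3,114.3/654 ≈ 4.7619.
Since k = 1/(1 − MPC), MPC = 1 − 1/k = 1 − ΔG/ΔY = 1 − 654/3,114.3 ≈ 0.790.

0.790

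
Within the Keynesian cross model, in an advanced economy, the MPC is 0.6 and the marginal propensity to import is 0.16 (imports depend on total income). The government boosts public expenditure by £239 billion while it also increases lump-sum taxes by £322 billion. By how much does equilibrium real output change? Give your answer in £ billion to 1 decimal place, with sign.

Expenditure multiplier = 1/(1 − c + m) = 1/(1 − 0.6 + 0.16) = 1/0.56 ≈ 1.786.
ΔG contributes k·ΔG = (+£239 billion) / 0.56 ≈ +£426.8 billion.
ΔT of +£322 billion changes first-round spending by −c·ΔT = −£193.2 billion, contributing k·(−c·ΔT) = (−£193.2 billion) / 0.56 = −£345 billion.
Net ΔY = k(ΔG − c·ΔT) = (+£45.8 billion) / 0.56 ≈ +£81.8 billion.

+£81.8 billion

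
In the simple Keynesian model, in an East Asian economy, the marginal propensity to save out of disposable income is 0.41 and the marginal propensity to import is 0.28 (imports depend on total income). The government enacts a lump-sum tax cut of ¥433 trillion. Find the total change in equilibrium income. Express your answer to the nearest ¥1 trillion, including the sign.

MPC = 1 − MPS = 1 − 0.41 = 0.59.
A lump-sum tax change of −¥433 trillion shifts disposable income by +¥433 trillion; first-round consumption changes by −c × ΔT = −0.59 × (−¥433 trillion) = +¥255.47 trillion.
Expenditure multiplier = 1/(1 − c + m) = 1/(1 − 0.59 + 0.28) = 1/0.69 ≈ 1.449.
The tax multiplier is −c × k ≈ −0.855, so ΔY = k × (−c·ΔT) = (+¥255.47 trillion) / 0.69 ≈ +¥370 trillion.

+¥370 trillion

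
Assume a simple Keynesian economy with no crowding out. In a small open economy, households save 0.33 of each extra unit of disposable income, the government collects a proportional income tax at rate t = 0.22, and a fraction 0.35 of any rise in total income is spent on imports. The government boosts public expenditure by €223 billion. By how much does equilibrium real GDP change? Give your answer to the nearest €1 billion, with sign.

MPC = 1 − MPS = 1 − 0.33 = 0.67.
Expenditure multiplier = 1/(1 − c(1−t) + m) = 1/(1 − 0.67×0.78 + 0.35) = 1/0.8274 ≈ 1.209.
ΔY = k × ΔG = (+€223 billion) / 0.8274 ≈ +€270 billion.

+€270 billion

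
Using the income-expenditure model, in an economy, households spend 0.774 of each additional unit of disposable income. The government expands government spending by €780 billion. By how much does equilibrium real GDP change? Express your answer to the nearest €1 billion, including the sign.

+€3,451 billion

Government-spending multiplier = 1/(1 − MPC) = 1/(1 − 0.774) = 1/0.226 ≈ 4.425.
ΔY = k × ΔG = (+€780 billion) / 0.226 ≈ +€3,451 billion.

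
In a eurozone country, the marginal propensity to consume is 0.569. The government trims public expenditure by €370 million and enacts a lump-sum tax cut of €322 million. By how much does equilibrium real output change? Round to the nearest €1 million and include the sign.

Expenditure multiplier = 1/(1 − MPC) = 1/(1 − 0.569) = 1/0.431 ≈ 2.32.
ΔG contributes k·ΔG = (−€370 million) / 0.431 ≈ −€858.5 million.
ΔT of −€322 million changes first-round spending by −c·ΔT = +€183.218 million, contributing k·(−c·ΔT) = (+€183.218 million) / 0.431 ≈ +€425.1 million.
Net ΔY = k(ΔG − c·ΔT) = (−€186.782 million) / 0.431 ≈ −€433 million.

−€433 million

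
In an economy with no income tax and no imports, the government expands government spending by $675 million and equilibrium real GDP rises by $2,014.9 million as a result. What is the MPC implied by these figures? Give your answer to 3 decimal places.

Implied spending multiplier k = ΔY/ΔG = 2,014.9/675 ≈ 2.985.
Since k = 1/(1 − MPC), MPC = 1 − 1/k = 1 − ΔG/ΔY = 1 − 675/2,014.9 ≈ 0.665.

0.665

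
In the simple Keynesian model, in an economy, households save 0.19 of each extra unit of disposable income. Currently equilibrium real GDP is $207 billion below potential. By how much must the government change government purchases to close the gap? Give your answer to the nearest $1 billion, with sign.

+$39 billion

MPC = 1 − MPS = 1 − 0.19 = 0.81.
Spending multiplier = 1/(1 − MPC) = 1/(1 − 0.81) = 1/0.19 ≈ 5.263.
Need ΔY = +$207 billion, so ΔG = ΔY/k = (+$207 billion) × 0.19 ≈ +$39 billion.
The government should increase government purchases by $39 billion.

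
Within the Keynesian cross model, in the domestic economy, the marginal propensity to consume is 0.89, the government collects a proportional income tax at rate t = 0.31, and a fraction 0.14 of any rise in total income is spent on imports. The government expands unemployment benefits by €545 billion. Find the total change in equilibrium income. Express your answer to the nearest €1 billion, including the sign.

The transfer change shifts disposable income by +€545 billion, so first-round consumption changes by c·ΔTR = 0.89 × (+€545 billion) = +€485.05 billion.
Expenditure multiplier = 1/(1 − c(1−t) + m) = 1/(1 − 0.89×0.69 + 0.14) = 1/0.5259 ≈ 1.902.
The transfer multiplier is c × k ≈ 1.692, so ΔY = k × (c·ΔTR) = (+€485.05 billion) / 0.5259 ≈ +€922 billion.

+€922 billion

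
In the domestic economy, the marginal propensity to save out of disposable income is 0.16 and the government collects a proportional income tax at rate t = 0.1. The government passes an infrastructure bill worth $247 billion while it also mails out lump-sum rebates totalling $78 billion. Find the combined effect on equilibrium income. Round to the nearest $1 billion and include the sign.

MPC = 1 − MPS = 1 − 0.16 = 0.84.
Expenditure multiplier = 1/(1 − c(1−t)) = 1/(1 − 0.84×0.9) = 1/0.244 ≈ 4.098.
ΔG contributes k·ΔG = (+$247 billion) / 0.244 ≈ +$1,012.3 billion.
ΔT of −$78 billion changes first-round spending by −c·ΔT = +$65.52 billion, contributing k·(−c·ΔT) = (+$65.52 billion) / 0.244 ≈ +$268.5 billion.
Net ΔY = k(ΔG − c·ΔT) = (+$312.52 billion) / 0.244 ≈ +$1,281 billion.

+$1,281 billion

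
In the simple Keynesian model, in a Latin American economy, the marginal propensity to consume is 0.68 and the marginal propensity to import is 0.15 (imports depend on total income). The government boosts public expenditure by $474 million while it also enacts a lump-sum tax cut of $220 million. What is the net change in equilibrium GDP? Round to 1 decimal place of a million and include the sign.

+$1,326.8 million

Expenditure multiplier = 1/(1 − c + m) = 1/(1 − 0.68 + 0.15) = 1/0.47 ≈ 2.128.
ΔG contributes k·ΔG = (+$474 million) / 0.47 ≈ +$1,008.5 million.
ΔT of −$220 million changes first-round spending by −c·ΔT = +$149.6 million, contributing k·(−c·ΔT) = (+$149.6 million) / 0.47 ≈ +$318.3 million.
Net ΔY = k(ΔG − c·ΔT) = (+$623.6 million) / 0.47 ≈ +$1,326.8 million.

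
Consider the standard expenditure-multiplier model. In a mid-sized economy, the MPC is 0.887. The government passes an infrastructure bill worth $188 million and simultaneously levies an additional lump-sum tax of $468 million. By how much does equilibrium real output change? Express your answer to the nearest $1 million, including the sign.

−$2,010 million

Expenditure multiplier = 1/(1 − MPC) = 1/(1 − 0.887) = 1/0.113 ≈ 8.85.
ΔG contributes k·ΔG = (+$188 million) / 0.113 ≈ +$1,663.7 million.
ΔT of +$468 million changes first-round spending by −c·ΔT = −$415.116 million, contributing k·(−c·ΔT) = (−$415.116 million) / 0.113 ≈ −$3,673.6 million.
Net ΔY = k(ΔG − c·ΔT) = (−$227.116 million) / 0.113 ≈ −$2,010 million.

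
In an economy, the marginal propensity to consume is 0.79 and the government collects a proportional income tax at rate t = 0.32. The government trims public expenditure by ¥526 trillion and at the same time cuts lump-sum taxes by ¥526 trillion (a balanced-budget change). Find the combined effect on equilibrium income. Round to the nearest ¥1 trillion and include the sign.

Expenditure multiplier = 1/(1 − c(1−t)) = 1/(1 − 0.79×0.68) = 1/0.4628 ≈ 2.161.
ΔG contributes k·ΔG = (−¥526 trillion) / 0.4628 ≈ −¥1,136.6 trillion.
ΔT of −¥526 trillion changes first-round spending by −c·ΔT = +¥415.54 trillion, contributing k·(−c·ΔT) = (+¥415.54 trillion) / 0.4628 ≈ +¥897.9 trillion.
Net ΔY = k(ΔG − c·ΔT) = (−¥110.46 trillion) / 0.4628 ≈ −¥239 trillion.

−¥239 trillion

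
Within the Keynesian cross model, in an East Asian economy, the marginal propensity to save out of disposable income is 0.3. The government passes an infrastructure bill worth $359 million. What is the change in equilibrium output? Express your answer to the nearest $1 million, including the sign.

+$1,197 million

MPC = 1 − MPS = 1 − 0.3 = 0.7.
Spending multiplier = 1/(1 − MPC) = 1/(1 − 0.7) = 1/0.3 ≈ 3.333.
ΔY = k × ΔG = (+$359 million) / 0.3 ≈ +$1,197 million.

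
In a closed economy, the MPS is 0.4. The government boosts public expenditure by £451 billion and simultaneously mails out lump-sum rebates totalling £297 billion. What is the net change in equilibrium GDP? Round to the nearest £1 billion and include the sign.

MPC = 1 − MPS = 1 − 0.4 = 0.6.
Expenditure multiplier = 1/(1 − MPC) = 1/(1 − 0.6) = 1/0.4 = 2.5.
ΔG contributes k·ΔG = (+£451 billion) / 0.4 = +£1,127.5 billion.
ΔT of −£297 billion changes first-round spending by −c·ΔT = +£178.2 billion, contributing k·(−c·ΔT) = (+£178.2 billion) / 0.4 = +£445.5 billion.
Net ΔY = k(ΔG − c·ΔT) = (+£629.2 billion) / 0.4 = +£1,573 billion.

+£1,573 billion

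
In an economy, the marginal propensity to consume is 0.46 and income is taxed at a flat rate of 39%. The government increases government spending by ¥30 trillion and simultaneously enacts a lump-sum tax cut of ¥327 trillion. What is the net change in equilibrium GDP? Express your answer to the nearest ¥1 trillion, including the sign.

+¥251 trillion

Expenditure multiplier = 1/(1 − c(1−t)) = 1/(1 − 0.46×0.61) = 1/0.7194 ≈ 1.39.
ΔG contributes k·ΔG = (+¥30 trillion) / 0.7194 ≈ +¥41.7 trillion.
ΔT of −¥327 trillion changes first-round spending by −c·ΔT = +¥150.42 trillion, contributing k·(−c·ΔT) = (+¥150.42 trillion) / 0.7194 ≈ +¥209.1 trillion.
Net ΔY = k(ΔG − c·ΔT) = (+¥180.42 trillion) / 0.7194 ≈ +¥251 trillion.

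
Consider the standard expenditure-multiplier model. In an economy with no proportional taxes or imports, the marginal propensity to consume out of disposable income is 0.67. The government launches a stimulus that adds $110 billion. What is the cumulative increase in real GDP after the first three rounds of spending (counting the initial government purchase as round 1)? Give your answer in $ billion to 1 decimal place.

$233.1 billion

Round 1 adds ΔG = $110 billion; each later round is MPC = 0.67 times the previous.
After 3 rounds: 110 + 73.7 + 49.379 = ΔG·(1 − c^3)/(1 − c) = 110 × (1 − 0.300763)/0.33 ≈ $233.1 billion.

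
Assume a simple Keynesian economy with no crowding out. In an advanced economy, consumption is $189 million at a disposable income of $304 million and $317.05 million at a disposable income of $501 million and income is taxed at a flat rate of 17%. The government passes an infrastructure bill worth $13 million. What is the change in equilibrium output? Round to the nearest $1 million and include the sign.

MPC = ΔC/ΔYd = (317.05 − 189)/(501 − 304) = 128.05/197 = 0.65.
Government-spending multiplier = 1/(1 − c(1−t)) = 1/(1 − 0.65×0.83) = 1/0.4605 ≈ 2.172.
ΔY = k × ΔG = (+$13 million) / 0.4605 ≈ +$28 million.

+$28 million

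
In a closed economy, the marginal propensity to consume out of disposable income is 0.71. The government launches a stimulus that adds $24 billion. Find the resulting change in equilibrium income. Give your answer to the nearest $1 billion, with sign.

Government-spending multiplier = 1/(1 − MPC) = 1/(1 − 0.71) = 1/0.29 ≈ 3.448.
ΔY = k × ΔG = (+$24 billion) / 0.29 ≈ +$83 billion.

+$83 billion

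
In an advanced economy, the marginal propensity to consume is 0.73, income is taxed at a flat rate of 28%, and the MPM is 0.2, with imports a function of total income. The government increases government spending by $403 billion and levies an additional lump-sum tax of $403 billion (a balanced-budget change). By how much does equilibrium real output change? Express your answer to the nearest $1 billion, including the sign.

Expenditure multiplier = 1/(1 − c(1−t) + m) = 1/(1 − 0.73×0.72 + 0.2) = 1/0.6744 ≈ 1.483.
ΔG contributes k·ΔG = (+$403 billion) / 0.6744 ≈ +$597.6 billion.
ΔT of +$403 billion changes first-round spending by −c·ΔT = −$294.19 billion, contributing k·(−c·ΔT) = (−$294.19 billion) / 0.6744 ≈ −$436.2 billion.
Net ΔY = k(ΔG − c·ΔT) = (+$108.81 billion) / 0.6744 ≈ +$161 billion.

+$161 billion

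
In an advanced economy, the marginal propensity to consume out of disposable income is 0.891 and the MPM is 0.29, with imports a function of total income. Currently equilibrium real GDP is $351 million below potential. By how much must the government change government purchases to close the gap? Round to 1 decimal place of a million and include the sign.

+$140.0 million

Spending multiplier = 1/(1 − c + m) = 1/(1 − 0.891 + 0.29) = 1/0.399 ≈ 2.506.
Need ΔY = +$351 million, so ΔG = ΔY/k = (+$351 million) × 0.399 ≈ +$140 million.
The government should increase government purchases by $140 million.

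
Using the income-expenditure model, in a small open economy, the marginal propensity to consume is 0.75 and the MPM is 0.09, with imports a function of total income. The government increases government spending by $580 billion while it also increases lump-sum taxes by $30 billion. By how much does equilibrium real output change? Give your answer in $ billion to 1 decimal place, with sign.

+$1,639.7 billion

Expenditure multiplier = 1/(1 − c + m) = 1/(1 − 0.75 + 0.09) = 1/0.34 ≈ 2.941.
ΔG contributes k·ΔG = (+$580 billion) / 0.34 ≈ +$1,705.9 billion.
ΔT of +$30 billion changes first-round spending by −c·ΔT = −$22.5 billion, contributing k·(−c·ΔT) = (−$22.5 billion) / 0.34 ≈ −$66.2 billion.
Net ΔY = k(ΔG − c·ΔT) = (+$557.5 billion) / 0.34 ≈ +$1,639.7 billion.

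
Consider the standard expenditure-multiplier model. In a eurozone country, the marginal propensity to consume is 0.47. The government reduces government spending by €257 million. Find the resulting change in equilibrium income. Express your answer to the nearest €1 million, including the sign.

Expenditure multiplier = 1/(1 − MPC) = 1/(1 − 0.47) = 1/0.53 ≈ 1.887.
ΔY = k × ΔG = (−€257 million) / 0.53 ≈ −€485 million.

−€485 million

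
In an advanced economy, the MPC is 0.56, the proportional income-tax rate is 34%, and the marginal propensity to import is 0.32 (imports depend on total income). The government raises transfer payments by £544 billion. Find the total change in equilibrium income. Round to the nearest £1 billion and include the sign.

+£321 billion

The transfer change shifts disposable income by +£544 billion, so first-round consumption changes by c·ΔTR = 0.56 × (+£544 billion) = +£304.64 billion.
Expenditure multiplier = 1/(1 − c(1−t) + m) = 1/(1 − 0.56×0.66 + 0.32) = 1/0.9504 ≈ 1.052.
The transfer multiplier is c × k ≈ 0.589, so ΔY = k × (c·ΔTR) = (+£304.64 billion) / 0.9504 ≈ +£321 billion.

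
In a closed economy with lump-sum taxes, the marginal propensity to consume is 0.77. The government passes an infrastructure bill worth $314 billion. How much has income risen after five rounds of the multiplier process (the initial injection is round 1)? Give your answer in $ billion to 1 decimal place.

Round 1 adds ΔG = $314 billion; each later round is MPC = 0.77 times the previous.
After 5 rounds: 314 + 241.78 + 186.1706 + 143.351362 + 110.38054874 = ΔG·(1 − c^5)/(1 − c) = 314 × (1 − 0.2706784157)/0.23 ≈ $995.7 billion.

$995.7 billion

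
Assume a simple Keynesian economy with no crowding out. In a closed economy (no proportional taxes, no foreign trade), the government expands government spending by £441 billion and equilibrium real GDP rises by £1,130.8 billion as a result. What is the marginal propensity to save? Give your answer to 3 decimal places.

Implied spending multiplier k = ΔY/ΔG = 1,130.8/441 ≈ 2.5642.
Since k = 1/(1 − MPC), MPC = 1 − 1/k = 1 − ΔG/ΔY = 1 − 441/1,130.8 ≈ 0.610.
MPS = 1 − MPC = 0.390.

0.390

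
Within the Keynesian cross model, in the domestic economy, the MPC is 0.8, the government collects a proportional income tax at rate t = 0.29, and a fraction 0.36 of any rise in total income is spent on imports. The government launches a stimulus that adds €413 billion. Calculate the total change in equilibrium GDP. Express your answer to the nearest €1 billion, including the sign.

Government-spending multiplier = 1/(1 − c(1−t) + m) = 1/(1 − 0.8×0.71 + 0.36) = 1/0.792 ≈ 1.263.
ΔY = k × ΔG = (+€413 billion) / 0.792 ≈ +€521 billion.

+€521 billion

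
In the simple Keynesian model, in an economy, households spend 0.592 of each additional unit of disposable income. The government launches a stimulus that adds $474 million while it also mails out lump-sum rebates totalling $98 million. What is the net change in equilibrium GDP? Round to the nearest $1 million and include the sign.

+$1,304 million

Expenditure multiplier = 1/(1 − MPC) = 1/(1 − 0.592) = 1/0.408 ≈ 2.451.
ΔG contributes k·ΔG = (+$474 million) / 0.408 ≈ +$1,161.8 million.
ΔT of −$98 million changes first-round spending by −c·ΔT = +$58.016 million, contributing k·(−c·ΔT) = (+$58.016 million) / 0.408 ≈ +$142.2 million.
Net ΔY = k(ΔG − c·ΔT) = (+$532.016 million) / 0.408 ≈ +$1,304 million.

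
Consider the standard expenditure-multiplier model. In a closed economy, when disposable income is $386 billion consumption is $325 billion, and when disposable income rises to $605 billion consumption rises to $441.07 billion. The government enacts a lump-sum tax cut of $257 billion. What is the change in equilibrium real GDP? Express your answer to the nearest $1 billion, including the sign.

MPC = ΔC/ΔYd = (441.07 − 325)/(605 − 386) = 116.07/219 = 0.53.
A lump-sum tax change of −$257 billion shifts disposable income by +$257 billion; first-round consumption changes by −c × ΔT = −0.53 × (−$257 billion) = +$136.21 billion.
Expenditure multiplier = 1/(1 − MPC) = 1/(1 − 0.53) = 1/0.47 ≈ 2.128.
The tax multiplier is −c × k ≈ −1.128, so ΔY = k × (−c·ΔT) = (+$136.21 billion) / 0.47 ≈ +$290 billion.

+$290 billion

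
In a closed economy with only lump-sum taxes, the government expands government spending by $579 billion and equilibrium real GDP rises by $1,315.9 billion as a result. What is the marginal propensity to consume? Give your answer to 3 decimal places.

Implied spending multiplier k = ΔY/ΔG = 1,315.9/579 ≈ 2.2727.
Since k = 1/(1 − MPC), MPC = 1 − 1/k = 1 − ΔG/ΔY = 1 − 579/1,315.9 ≈ 0.560.

0.560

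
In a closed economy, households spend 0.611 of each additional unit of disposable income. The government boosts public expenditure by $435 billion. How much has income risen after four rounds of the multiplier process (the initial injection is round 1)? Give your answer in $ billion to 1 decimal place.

$962.4 billion

Round 1 adds ΔG = $435 billion; each later round is MPC = 0.611 times the previous.
After 4 rounds: 435 + 265.785 + 162.394635 + 99.223121985 = ΔG·(1 − c^4)/(1 − c) = 435 × (1 − 0.139368569041)/0.389 ≈ $962.4 billion.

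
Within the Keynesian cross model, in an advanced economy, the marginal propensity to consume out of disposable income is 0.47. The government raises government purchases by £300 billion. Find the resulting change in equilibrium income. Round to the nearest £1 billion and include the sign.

Government-spending multiplier = 1/(1 − MPC) = 1/(1 − 0.47) = 1/0.53 ≈ 1.887.
ΔY = k × ΔG = (+£300 billion) / 0.53 ≈ +£566 billion.

+£566 billion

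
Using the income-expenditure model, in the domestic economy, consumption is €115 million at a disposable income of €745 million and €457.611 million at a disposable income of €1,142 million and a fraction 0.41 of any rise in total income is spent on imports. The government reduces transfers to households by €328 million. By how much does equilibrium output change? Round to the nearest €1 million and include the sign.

MPC = ΔC/ΔYd = (457.611 − 115)/(1,142 − 745) = 342.611/397 = 0.863.
The transfer change shifts disposable income by −€328 million, so first-round consumption changes by c·ΔTR = 0.863 × (−€328 million) = −€283.064 million.
Expenditure multiplier = 1/(1 − c + m) = 1/(1 − 0.863 + 0.41) = 1/0.547 ≈ 1.828.
The transfer multiplier is c × k ≈ 1.578, so ΔY = k × (c·ΔTR) = (−€283.064 million) / 0.547 ≈ −€517 million.

−€517 million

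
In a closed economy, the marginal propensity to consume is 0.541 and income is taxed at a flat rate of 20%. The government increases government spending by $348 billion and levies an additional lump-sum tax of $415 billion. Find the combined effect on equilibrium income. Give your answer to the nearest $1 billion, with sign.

+$218 billion

Expenditure multiplier = 1/(1 − c(1−t)) = 1/(1 − 0.541×0.8) = 1/0.5672 ≈ 1.763.
ΔG contributes k·ΔG = (+$348 billion) / 0.5672 ≈ +$613.5 billion.
ΔT of +$415 billion changes first-round spending by −c·ΔT = −$224.515 billion, contributing k·(−c·ΔT) = (−$224.515 billion) / 0.5672 ≈ −$395.8 billion.
Net ΔY = k(ΔG − c·ΔT) = (+$123.485 billion) / 0.5672 ≈ +$218 billion.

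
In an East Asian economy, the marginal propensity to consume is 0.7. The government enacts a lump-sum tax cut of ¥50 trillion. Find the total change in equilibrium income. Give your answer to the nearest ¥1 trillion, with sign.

+¥117 trillion

A lump-sum tax change of −¥50 trillion shifts disposable income by +¥50 trillion; first-round consumption changes by −c × ΔT = −0.7 × (−¥50 trillion) = +¥35 trillion.
Expenditure multiplier = 1/(1 − MPC) = 1/(1 − 0.7) = 1/0.3 ≈ 3.333.
The tax multiplier is −c × k ≈ −2.333, so ΔY = k × (−c·ΔT) = (+¥35 trillion) / 0.3 ≈ +¥117 trillion.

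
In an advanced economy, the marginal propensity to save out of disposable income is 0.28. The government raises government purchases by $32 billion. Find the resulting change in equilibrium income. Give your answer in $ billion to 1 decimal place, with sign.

MPC = 1 − MPS = 1 − 0.28 = 0.72.
Expenditure multiplier = 1/(1 − MPC) = 1/(1 − 0.72) = 1/0.28 ≈ 3.571.
ΔY = k × ΔG = (+$32 billion) / 0.28 ≈ +$114.3 billion.

+$114.3 billion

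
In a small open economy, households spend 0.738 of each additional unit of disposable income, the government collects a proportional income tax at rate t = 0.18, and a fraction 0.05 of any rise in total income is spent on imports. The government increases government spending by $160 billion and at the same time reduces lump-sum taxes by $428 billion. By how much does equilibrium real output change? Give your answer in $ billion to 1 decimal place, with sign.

+$1,069.7 billion

Expenditure multiplier = 1/(1 − c(1−t) + m) = 1/(1 − 0.738×0.82 + 0.05) = 1/0.44484 ≈ 2.248.
ΔG contributes k·ΔG = (+$160 billion) / 0.44484 ≈ +$359.7 billion.
ΔT of −$428 billion changes first-round spending by −c·ΔT = +$315.864 billion, contributing k·(−c·ΔT) = (+$315.864 billion) / 0.44484 ≈ +$710.1 billion.
Net ΔY = k(ΔG − c·ΔT) = (+$475.864 billion) / 0.44484 ≈ +$1,069.7 billion.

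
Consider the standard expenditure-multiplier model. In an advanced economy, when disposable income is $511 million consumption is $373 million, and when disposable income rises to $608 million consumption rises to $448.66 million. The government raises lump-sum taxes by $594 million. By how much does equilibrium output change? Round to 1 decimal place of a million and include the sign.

MPC = ΔC/ΔYd = (448.66 − 373)/(608 − 511) = 75.66/97 = 0.78.
A lump-sum tax change of +$594 million shifts disposable income by −$594 million; first-round consumption changes by −c × ΔT = −0.78 × (+$594 million) = −$463.32 million.
Expenditure multiplier = 1/(1 − MPC) = 1/(1 − 0.78) = 1/0.22 ≈ 4.545.
The tax multiplier is −c × k ≈ −3.545, so ΔY = k × (−c·ΔT) = (−$463.32 million) / 0.22 = −$2,106 million.

−$2,106.0 million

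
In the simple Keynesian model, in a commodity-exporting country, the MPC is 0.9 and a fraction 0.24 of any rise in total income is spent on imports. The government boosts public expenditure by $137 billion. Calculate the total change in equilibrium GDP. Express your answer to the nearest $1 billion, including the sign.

Government-spending multiplier = 1/(1 − c + m) = 1/(1 − 0.9 + 0.24) = 1/0.34 ≈ 2.941.
ΔY = k × ΔG = (+$137 billion) / 0.34 ≈ +$403 billion.

+$403 billion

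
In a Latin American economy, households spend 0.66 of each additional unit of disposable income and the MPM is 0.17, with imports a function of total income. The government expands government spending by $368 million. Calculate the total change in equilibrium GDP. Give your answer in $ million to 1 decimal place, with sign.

Spending multiplier = 1/(1 − c + m) = 1/(1 − 0.66 + 0.17) = 1/0.51 ≈ 1.961.
ΔY = k × ΔG = (+$368 million) / 0.51 ≈ +$721.6 million.

+$721.6 million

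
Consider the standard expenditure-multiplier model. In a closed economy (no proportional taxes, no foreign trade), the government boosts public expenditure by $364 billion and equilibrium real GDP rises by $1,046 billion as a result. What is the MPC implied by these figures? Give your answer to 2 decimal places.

0.65

Implied spending multiplier k = ΔY/ΔG = 1,046/364 ≈ 2.8736.
Since k = 1/(1 − MPC), MPC = 1 − 1/k = 1 − ΔG/ΔY = 1 − 364/1,046 ≈ 0.65.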